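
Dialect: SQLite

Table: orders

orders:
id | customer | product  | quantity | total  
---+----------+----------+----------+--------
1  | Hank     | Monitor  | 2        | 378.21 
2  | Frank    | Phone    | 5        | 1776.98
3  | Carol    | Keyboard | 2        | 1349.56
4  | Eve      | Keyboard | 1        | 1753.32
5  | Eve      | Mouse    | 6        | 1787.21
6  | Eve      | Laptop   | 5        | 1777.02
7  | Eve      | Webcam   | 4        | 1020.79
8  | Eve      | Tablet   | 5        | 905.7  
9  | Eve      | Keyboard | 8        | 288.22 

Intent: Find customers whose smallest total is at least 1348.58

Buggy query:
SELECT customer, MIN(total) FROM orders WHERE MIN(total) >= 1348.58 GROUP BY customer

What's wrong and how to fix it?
Bug: MIN() in WHERE is a misuse of aggregate

Fix: Replace WHERE with HAVING after the GROUP BY

Corrected query:
SELECT customer, MIN(total) FROM orders GROUP BY customer HAVING MIN(total) >= 1348.58

Result:
customer | MIN(total)
---------+-----------
Carol    | 1349.56   
Frank    | 1776.98   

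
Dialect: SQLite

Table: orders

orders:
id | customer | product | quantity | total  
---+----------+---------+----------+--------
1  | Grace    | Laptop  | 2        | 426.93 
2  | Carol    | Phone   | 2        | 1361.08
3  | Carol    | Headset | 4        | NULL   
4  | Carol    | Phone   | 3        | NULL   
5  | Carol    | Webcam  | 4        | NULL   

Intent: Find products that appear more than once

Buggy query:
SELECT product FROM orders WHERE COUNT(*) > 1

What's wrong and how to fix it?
Bug: COUNT(*) is an aggregate and cannot be used in WHERE

Fix: Group first, then use HAVING for the count condition

Corrected query:
SELECT product FROM orders GROUP BY product HAVING COUNT(*) > 1

Result:
product
-------
Phone  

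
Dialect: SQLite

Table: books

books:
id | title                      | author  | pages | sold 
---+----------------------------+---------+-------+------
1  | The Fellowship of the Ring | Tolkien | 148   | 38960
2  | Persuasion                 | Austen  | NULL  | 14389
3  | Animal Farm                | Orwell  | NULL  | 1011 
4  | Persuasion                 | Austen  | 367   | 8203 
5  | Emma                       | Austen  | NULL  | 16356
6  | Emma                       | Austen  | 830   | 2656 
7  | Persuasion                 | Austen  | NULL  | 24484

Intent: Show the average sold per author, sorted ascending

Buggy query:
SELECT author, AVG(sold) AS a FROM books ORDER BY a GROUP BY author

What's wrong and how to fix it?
Bug: ORDER BY appears before GROUP BY; SQL clause order requires GROUP BY first

Fix: Move ORDER BY to the end, after GROUP BY

Corrected query:
SELECT author, AVG(sold) AS a FROM books GROUP BY author ORDER BY a

Result:
author  | a      
--------+--------
Orwell  | 1011   
Austen  | 13217.6
Tolkien | 38960  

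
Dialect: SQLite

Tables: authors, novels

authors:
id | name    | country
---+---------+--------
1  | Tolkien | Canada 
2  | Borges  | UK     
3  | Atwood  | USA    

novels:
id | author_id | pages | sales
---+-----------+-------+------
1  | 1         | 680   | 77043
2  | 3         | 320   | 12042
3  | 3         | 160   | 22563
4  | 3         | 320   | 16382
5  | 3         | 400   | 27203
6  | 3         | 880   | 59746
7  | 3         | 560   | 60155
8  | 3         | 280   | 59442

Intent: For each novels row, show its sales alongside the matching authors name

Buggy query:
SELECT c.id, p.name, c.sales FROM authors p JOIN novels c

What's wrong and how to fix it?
Bug: Missing join condition: each novels row is matched to all authors rows instead of just its own

Fix: Specify the join condition linking the foreign key to the parent id

Corrected query:
SELECT c.id, p.name, c.sales FROM authors p JOIN novels c ON c.author_id = p.id

Result:
id | name    | sales
---+---------+------
1  | Tolkien | 77043
2  | Atwood  | 12042
3  | Atwood  | 22563
4  | Atwood  | 16382
5  | Atwood  | 27203
6  | Atwood  | 59746
7  | Atwood  | 60155
8  | Atwood  | 59442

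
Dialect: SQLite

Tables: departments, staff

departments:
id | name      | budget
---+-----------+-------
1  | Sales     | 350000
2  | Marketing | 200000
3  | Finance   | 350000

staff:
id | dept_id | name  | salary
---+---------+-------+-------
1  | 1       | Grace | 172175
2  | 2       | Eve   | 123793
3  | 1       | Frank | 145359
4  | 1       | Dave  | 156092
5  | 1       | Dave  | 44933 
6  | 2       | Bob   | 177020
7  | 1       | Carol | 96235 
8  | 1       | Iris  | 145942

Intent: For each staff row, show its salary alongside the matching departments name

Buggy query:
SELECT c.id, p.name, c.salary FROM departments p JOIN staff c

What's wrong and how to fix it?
Bug: JOIN with no ON clause produces a cartesian product; every staff row pairs with every departments row

Fix: Specify the join condition linking the foreign key to the parent id

Corrected query:
SELECT c.id, p.name, c.salary FROM departments p JOIN staff c ON c.dept_id = p.id

Result:
id | name      | salary
---+-----------+-------
1  | Sales     | 172175
2  | Marketing | 123793
3  | Sales     | 145359
4  | Sales     | 156092
5  | Sales     | 44933 
6  | Marketing | 177020
7  | Sales     | 96235 
8  | Sales     | 145942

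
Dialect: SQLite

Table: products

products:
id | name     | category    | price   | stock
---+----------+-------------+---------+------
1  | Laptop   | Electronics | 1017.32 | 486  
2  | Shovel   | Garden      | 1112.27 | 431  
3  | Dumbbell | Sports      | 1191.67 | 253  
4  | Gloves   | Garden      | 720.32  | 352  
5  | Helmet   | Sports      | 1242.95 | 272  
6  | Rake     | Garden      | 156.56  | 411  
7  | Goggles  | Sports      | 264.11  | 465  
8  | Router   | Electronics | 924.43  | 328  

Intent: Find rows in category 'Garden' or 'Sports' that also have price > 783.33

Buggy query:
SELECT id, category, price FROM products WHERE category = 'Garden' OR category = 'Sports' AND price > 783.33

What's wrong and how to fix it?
Bug: AND binds tighter than OR, so this parses as category = 'Garden' OR (category = 'Sports' AND price > 783.33)

Fix: Add parentheses around the OR so the AND applies to both alternatives

Corrected query:
SELECT id, category, price FROM products WHERE (category = 'Garden' OR category = 'Sports') AND price > 783.33

Result:
id | category | price  
---+----------+--------
2  | Garden   | 1112.27
3  | Sports   | 1191.67
5  | Sports   | 1242.95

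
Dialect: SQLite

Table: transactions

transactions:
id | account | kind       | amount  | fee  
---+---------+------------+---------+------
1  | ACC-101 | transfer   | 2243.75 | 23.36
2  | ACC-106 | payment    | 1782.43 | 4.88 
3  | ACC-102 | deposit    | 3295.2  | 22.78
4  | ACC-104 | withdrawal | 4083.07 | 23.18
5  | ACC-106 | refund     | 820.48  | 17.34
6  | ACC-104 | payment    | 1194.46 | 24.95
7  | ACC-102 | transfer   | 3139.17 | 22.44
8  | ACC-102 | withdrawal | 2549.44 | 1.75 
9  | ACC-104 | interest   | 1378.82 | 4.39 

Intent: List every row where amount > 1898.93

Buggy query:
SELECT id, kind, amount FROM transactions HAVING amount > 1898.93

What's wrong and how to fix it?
Bug: This is a non-aggregate query (no GROUP BY, no aggregates), so in SQLite the HAVING clause is invalid here; a row-level condition belongs in WHERE

Fix: Replace HAVING with WHERE since the condition applies to individual rows

Corrected query:
SELECT id, kind, amount FROM transactions WHERE amount > 1898.93

Result:
id | kind       | amount 
---+------------+--------
1  | transfer   | 2243.75
3  | deposit    | 3295.2 
4  | withdrawal | 4083.07
7  | transfer   | 3139.17
8  | withdrawal | 2549.44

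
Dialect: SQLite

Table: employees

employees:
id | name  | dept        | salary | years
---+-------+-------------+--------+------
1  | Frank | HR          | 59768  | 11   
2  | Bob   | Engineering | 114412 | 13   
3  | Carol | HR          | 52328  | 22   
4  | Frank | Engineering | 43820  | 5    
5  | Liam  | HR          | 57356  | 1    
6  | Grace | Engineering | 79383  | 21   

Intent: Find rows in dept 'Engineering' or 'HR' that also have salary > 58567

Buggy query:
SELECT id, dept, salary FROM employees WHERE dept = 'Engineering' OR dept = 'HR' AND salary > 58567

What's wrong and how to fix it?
Bug: AND binds tighter than OR, so this parses as dept = 'Engineering' OR (dept = 'HR' AND salary > 58567)

Fix: Add parentheses around the OR so the AND applies to both alternatives

Corrected query:
SELECT id, dept, salary FROM employees WHERE (dept = 'Engineering' OR dept = 'HR') AND salary > 58567

Result:
id | dept        | salary
---+-------------+-------
1  | HR          | 59768 
2  | Engineering | 114412
6  | Engineering | 79383 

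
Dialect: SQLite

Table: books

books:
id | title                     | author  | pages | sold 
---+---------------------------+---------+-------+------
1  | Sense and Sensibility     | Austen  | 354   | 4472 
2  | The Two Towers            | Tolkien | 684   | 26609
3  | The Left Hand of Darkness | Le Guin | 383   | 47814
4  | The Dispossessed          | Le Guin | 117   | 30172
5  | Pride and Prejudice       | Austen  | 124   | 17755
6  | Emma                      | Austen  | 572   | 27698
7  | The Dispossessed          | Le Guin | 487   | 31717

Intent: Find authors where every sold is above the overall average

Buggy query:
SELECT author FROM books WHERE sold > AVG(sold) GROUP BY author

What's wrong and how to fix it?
Bug: AVG() is an aggregate; it can't sit directly in WHERE

Fix: Use a subquery for AVG and a HAVING MIN(...) filter so the condition holds for every row in the group

Corrected query:
SELECT author FROM books GROUP BY author HAVING MIN(sold) > (SELECT AVG(sold) FROM books)

Result:
author 
-------
Le Guin
Tolkien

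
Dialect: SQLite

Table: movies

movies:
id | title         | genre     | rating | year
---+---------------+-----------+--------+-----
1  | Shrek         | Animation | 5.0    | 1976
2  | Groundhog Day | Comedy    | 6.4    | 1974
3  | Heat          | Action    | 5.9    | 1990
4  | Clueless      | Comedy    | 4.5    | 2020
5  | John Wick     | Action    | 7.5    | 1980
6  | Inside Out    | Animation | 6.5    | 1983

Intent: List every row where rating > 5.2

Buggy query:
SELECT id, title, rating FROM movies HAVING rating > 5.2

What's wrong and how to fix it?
Bug: This is a non-aggregate query (no GROUP BY, no aggregates), so in SQLite the HAVING clause is invalid here; a row-level condition belongs in WHERE

Fix: Use WHERE for row-level filtering

Corrected query:
SELECT id, title, rating FROM movies WHERE rating > 5.2

Result:
id | title         | rating
---+---------------+-------
2  | Groundhog Day | 6.4   
3  | Heat          | 5.9   
5  | John Wick     | 7.5   
6  | Inside Out    | 6.5   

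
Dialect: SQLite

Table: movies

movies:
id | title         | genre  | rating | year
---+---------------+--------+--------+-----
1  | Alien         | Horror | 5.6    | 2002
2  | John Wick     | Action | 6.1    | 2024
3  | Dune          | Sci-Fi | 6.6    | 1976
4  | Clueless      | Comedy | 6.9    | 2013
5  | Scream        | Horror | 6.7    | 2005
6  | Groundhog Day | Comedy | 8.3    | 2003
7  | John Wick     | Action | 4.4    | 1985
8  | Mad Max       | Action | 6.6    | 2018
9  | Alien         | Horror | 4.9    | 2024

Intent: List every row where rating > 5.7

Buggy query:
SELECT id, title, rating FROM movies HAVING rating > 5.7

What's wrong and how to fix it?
Bug: HAVING filters the output of aggregation, but this query has no GROUP BY and no aggregate functions, so SQLite rejects it (HAVING clause on a non-aggregate query); the condition here is per row

Fix: Use WHERE for row-level filtering

Corrected query:
SELECT id, title, rating FROM movies WHERE rating > 5.7

Result:
id | title         | rating
---+---------------+-------
2  | John Wick     | 6.1   
3  | Dune          | 6.6   
4  | Clueless      | 6.9   
5  | Scream        | 6.7   
6  | Groundhog Day | 8.3   
8  | Mad Max       | 6.6   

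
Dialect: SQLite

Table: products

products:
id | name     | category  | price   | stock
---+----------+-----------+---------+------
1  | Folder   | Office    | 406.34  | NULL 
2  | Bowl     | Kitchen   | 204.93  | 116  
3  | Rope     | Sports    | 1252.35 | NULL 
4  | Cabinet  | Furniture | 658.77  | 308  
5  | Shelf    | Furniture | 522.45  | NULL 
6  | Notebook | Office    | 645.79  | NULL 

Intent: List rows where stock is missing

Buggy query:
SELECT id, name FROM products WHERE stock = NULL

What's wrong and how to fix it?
Bug: Comparing to NULL with '=' never matches; NULL = NULL is unknown, not true

Fix: Replace '= NULL' with 'IS NULL'

Corrected query:
SELECT id, name FROM products WHERE stock IS NULL

Result:
id | name    
---+---------
1  | Folder  
3  | Rope    
5  | Shelf   
6  | Notebook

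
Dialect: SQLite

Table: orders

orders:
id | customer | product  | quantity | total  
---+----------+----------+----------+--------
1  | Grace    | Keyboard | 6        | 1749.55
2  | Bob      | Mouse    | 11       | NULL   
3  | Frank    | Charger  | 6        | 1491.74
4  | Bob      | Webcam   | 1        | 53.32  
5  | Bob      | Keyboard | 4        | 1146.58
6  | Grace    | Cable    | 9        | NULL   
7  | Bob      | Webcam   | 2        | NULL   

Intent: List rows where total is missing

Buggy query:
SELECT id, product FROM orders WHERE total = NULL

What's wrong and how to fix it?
Bug: '= NULL' is always unknown in SQL three-valued logic, so no rows match

Fix: Use IS NULL to test for NULL

Corrected query:
SELECT id, product FROM orders WHERE total IS NULL

Result:
id | product
---+--------
2  | Mouse  
6  | Cable  
7  | Webcam 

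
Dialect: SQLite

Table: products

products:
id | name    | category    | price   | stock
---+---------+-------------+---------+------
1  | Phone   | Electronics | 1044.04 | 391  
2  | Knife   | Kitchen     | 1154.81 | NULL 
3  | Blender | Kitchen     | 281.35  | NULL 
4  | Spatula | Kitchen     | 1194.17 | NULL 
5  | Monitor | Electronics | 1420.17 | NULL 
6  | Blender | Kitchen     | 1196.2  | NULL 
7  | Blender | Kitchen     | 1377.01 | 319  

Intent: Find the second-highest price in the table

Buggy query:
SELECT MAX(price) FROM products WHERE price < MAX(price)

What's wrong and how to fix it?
Bug: MAX(price) on the right of the comparison is an aggregate-in-WHERE error

Fix: Compute the overall MAX in a subquery, then take MAX of rows below it

Corrected query:
SELECT MAX(price) FROM products WHERE price < (SELECT MAX(price) FROM products)

Result:
MAX(price)
----------
1377.01   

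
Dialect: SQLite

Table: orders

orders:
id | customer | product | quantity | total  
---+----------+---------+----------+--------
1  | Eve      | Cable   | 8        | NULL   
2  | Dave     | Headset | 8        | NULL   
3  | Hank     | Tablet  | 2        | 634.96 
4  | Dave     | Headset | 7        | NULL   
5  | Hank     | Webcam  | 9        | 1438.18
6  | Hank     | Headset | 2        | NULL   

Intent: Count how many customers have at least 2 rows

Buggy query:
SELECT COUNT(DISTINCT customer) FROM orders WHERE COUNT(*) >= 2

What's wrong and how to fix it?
Bug: COUNT(*) cannot appear in WHERE; the per-group count doesn't exist yet

Fix: Use a subquery that GROUPs and filters with HAVING, then count its rows

Corrected query:
SELECT COUNT(*) FROM (SELECT customer FROM orders GROUP BY customer HAVING COUNT(*) >= 2)

Result:
COUNT(*)
--------
2       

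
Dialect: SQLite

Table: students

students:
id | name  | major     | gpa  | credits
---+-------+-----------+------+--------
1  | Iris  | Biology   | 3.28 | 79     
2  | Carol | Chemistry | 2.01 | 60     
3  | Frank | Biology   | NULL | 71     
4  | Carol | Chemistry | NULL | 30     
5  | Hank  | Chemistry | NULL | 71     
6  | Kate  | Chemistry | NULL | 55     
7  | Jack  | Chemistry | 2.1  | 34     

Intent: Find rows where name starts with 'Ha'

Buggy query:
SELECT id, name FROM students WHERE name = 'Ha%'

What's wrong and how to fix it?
Bug: '=' compares the literal string including the % character; pattern matching needs LIKE

Fix: Use LIKE for wildcard pattern matching

Corrected query:
SELECT id, name FROM students WHERE name LIKE 'Ha%'

Result:
id | name
---+-----
5  | Hank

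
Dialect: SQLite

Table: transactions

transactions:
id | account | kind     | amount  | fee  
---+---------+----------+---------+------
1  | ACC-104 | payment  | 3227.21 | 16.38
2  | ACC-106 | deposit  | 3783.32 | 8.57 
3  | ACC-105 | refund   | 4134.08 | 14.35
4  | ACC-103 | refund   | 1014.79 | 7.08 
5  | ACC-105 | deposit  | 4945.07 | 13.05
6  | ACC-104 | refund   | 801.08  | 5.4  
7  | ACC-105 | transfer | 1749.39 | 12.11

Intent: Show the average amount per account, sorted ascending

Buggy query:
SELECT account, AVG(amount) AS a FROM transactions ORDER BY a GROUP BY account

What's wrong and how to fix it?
Bug: ORDER BY appears before GROUP BY; SQL clause order requires GROUP BY first

Fix: Move ORDER BY to the end, after GROUP BY

Corrected query:
SELECT account, AVG(amount) AS a FROM transactions GROUP BY account ORDER BY a

Result:
account | a          
--------+------------
ACC-103 | 1014.79    
ACC-104 | 2014.145   
ACC-105 | 3609.513333
ACC-106 | 3783.32    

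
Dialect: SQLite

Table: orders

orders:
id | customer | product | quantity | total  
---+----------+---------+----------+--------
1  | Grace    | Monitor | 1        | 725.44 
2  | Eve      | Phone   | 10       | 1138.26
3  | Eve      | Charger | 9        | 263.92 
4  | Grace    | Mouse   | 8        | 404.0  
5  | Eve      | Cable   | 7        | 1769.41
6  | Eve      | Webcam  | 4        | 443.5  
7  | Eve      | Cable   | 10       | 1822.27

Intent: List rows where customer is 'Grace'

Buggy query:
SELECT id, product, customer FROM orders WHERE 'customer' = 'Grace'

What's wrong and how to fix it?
Bug: Single quotes denote string literals in SQL; the column name is being compared as a constant string

Fix: Remove the quotes around the column name (or use double quotes for an identifier)

Corrected query:
SELECT id, product, customer FROM orders WHERE customer = 'Grace'

Result:
id | product | customer
---+---------+---------
1  | Monitor | Grace   
4  | Mouse   | Grace   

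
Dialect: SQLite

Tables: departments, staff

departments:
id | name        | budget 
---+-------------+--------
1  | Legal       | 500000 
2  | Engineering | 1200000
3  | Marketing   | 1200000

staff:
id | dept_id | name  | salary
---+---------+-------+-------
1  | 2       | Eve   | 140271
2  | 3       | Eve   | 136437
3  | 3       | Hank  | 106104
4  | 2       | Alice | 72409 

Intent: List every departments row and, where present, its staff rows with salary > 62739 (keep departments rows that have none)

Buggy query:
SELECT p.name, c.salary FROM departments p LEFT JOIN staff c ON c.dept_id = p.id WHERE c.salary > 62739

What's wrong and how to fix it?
Bug: Filtering c.salary in WHERE discards the NULL rows produced by LEFT JOIN, turning it into an inner join

Fix: Put 'c.salary > 62739' in the JOIN's ON clause instead of WHERE

Corrected query:
SELECT p.name, c.salary FROM departments p LEFT JOIN staff c ON c.dept_id = p.id AND c.salary > 62739

Result:
name        | salary
------------+-------
Legal       | NULL  
Engineering | 72409 
Engineering | 140271
Marketing   | 106104
Marketing   | 136437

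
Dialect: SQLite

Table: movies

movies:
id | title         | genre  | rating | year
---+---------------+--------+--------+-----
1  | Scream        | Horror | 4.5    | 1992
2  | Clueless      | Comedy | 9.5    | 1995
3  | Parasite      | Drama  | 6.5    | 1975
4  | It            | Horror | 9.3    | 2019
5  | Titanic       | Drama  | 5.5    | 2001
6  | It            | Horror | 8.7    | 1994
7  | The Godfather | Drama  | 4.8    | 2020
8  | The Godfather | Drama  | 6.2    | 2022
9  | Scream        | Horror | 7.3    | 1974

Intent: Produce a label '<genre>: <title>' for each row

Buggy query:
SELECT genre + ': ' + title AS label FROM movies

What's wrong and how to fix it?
Bug: SQLite uses || for string concatenation; + coerces text to numbers (yielding 0)

Fix: Use the || operator for string concatenation

Corrected query:
SELECT genre || ': ' || title AS label FROM movies

Result:
label               
--------------------
Horror: Scream      
Comedy: Clueless    
Drama: Parasite     
Horror: It          
Drama: Titanic      
Horror: It          
Drama: The Godfather
Drama: The Godfather
Horror: Scream      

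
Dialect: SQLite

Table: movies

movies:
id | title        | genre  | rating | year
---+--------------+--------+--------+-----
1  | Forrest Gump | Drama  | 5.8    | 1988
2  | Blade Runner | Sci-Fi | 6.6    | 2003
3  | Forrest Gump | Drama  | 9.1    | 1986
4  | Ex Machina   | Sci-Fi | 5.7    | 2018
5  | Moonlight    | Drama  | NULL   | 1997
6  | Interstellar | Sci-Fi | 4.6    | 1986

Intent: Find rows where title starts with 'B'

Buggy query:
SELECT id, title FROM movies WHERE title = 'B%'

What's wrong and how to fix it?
Bug: Wildcards only work with LIKE; '=' treats '%' as a literal character

Fix: Replace '=' with LIKE so 'B%' is treated as a pattern

Corrected query:
SELECT id, title FROM movies WHERE title LIKE 'B%'

Result:
id | title       
---+-------------
2  | Blade Runner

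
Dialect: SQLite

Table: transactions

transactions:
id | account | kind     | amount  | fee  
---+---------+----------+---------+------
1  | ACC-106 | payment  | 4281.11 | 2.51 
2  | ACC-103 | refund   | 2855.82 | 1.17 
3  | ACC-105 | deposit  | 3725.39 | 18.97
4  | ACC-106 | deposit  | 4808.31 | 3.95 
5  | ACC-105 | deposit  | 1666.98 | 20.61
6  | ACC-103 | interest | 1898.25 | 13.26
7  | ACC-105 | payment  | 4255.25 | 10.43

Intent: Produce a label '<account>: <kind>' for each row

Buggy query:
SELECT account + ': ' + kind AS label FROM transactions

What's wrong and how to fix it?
Bug: SQLite uses || for string concatenation; + coerces text to numbers (yielding 0)

Fix: Use the || operator for string concatenation

Corrected query:
SELECT account || ': ' || kind AS label FROM transactions

Result:
label            
-----------------
ACC-106: payment 
ACC-103: refund  
ACC-105: deposit 
ACC-106: deposit 
ACC-105: deposit 
ACC-103: interest
ACC-105: payment 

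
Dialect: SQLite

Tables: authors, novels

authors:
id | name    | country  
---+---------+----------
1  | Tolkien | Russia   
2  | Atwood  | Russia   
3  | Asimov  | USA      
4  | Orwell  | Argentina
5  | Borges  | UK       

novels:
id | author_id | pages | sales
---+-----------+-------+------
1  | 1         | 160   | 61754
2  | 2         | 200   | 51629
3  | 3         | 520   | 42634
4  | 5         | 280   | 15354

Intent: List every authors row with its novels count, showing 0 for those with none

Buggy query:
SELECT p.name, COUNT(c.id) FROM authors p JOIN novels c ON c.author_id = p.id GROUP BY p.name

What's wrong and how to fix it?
Bug: INNER JOIN drops authors rows that have no matching novels rows

Fix: Use LEFT JOIN so parents without children still appear (COUNT(c.id) gives 0)

Corrected query:
SELECT p.name, COUNT(c.id) FROM authors p LEFT JOIN novels c ON c.author_id = p.id GROUP BY p.name

Result:
name    | COUNT(c.id)
--------+------------
Asimov  | 1          
Atwood  | 1          
Borges  | 1          
Orwell  | 0          
Tolkien | 1          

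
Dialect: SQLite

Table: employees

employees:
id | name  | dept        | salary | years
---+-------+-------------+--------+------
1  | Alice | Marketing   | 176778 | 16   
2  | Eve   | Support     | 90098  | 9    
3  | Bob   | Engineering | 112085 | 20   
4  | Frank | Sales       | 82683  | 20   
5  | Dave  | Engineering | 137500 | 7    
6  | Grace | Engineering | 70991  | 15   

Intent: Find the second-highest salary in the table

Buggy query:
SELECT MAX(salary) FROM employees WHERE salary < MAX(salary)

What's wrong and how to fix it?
Bug: The inner MAX is an aggregate inside WHERE, which is not allowed

Fix: Compute the overall MAX in a subquery, then take MAX of rows below it

Corrected query:
SELECT MAX(salary) FROM employees WHERE salary < (SELECT MAX(salary) FROM employees)

Result:
MAX(salary)
-----------
137500     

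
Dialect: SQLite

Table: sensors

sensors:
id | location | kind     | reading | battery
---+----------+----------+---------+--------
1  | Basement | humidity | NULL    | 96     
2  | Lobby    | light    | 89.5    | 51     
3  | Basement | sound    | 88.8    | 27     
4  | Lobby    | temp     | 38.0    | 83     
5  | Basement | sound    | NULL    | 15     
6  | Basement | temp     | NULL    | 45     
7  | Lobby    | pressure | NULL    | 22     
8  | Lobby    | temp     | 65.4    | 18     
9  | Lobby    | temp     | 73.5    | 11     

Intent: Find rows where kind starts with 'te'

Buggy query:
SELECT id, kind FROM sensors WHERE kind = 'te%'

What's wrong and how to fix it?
Bug: Wildcards only work with LIKE; '=' treats '%' as a literal character

Fix: Replace '=' with LIKE so 'te%' is treated as a pattern

Corrected query:
SELECT id, kind FROM sensors WHERE kind LIKE 'te%'

Result:
id | kind
---+-----
4  | temp
6  | temp
8  | temp
9  | temp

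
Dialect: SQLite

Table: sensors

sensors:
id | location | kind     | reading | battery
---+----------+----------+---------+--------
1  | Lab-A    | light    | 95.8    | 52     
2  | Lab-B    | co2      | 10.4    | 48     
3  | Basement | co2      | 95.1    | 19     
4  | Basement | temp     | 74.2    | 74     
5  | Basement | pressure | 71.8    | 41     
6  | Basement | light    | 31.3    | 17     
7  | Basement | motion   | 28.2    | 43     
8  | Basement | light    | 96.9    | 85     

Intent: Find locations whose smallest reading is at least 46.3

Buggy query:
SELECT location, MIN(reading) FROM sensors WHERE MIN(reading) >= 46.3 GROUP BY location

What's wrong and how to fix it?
Bug: MIN() in WHERE is a misuse of aggregate

Fix: Replace WHERE with HAVING after the GROUP BY

Corrected query:
SELECT location, MIN(reading) FROM sensors GROUP BY location HAVING MIN(reading) >= 46.3

Result:
location | MIN(reading)
---------+-------------
Lab-A    | 95.8        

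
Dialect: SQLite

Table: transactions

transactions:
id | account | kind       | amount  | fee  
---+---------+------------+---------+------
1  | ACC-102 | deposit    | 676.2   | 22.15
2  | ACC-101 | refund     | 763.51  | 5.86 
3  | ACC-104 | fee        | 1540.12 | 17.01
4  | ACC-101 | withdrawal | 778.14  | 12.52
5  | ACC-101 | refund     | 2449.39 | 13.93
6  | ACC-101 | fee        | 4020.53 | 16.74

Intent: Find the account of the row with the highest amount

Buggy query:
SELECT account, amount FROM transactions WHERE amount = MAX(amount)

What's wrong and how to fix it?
Bug: WHERE is evaluated per row; an aggregate over the whole table isn't defined there

Fix: Wrap MAX in a scalar subquery so WHERE compares against a single value

Corrected query:
SELECT account, amount FROM transactions WHERE amount = (SELECT MAX(amount) FROM transactions)

Result:
account | amount 
--------+--------
ACC-101 | 4020.53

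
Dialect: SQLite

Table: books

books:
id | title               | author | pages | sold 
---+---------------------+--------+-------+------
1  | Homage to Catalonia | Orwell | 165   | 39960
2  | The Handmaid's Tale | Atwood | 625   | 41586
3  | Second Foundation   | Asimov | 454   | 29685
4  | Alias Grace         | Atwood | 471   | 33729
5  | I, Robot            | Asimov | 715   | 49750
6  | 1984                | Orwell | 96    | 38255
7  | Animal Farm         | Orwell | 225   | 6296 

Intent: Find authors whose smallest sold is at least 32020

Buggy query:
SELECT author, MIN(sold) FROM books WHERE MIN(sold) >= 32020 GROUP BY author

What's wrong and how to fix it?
Bug: Aggregates like MIN are computed per group after WHERE runs

Fix: Replace WHERE with HAVING after the GROUP BY

Corrected query:
SELECT author, MIN(sold) FROM books GROUP BY author HAVING MIN(sold) >= 32020

Result:
author | MIN(sold)
-------+----------
Atwood | 33729    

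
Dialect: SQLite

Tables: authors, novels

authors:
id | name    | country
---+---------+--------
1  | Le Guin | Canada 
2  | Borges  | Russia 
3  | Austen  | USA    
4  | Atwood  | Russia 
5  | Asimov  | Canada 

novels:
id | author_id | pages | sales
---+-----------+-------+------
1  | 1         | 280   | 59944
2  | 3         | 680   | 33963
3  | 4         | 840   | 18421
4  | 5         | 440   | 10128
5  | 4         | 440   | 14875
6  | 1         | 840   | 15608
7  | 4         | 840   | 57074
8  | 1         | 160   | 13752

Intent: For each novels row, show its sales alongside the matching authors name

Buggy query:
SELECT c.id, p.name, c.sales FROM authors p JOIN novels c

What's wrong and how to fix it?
Bug: JOIN with no ON clause produces a cartesian product; every novels row pairs with every authors row

Fix: Specify the join condition linking the foreign key to the parent id

Corrected query:
SELECT c.id, p.name, c.sales FROM authors p JOIN novels c ON c.author_id = p.id

Result:
id | name    | sales
---+---------+------
1  | Le Guin | 59944
2  | Austen  | 33963
3  | Atwood  | 18421
4  | Asimov  | 10128
5  | Atwood  | 14875
6  | Le Guin | 15608
7  | Atwood  | 57074
8  | Le Guin | 13752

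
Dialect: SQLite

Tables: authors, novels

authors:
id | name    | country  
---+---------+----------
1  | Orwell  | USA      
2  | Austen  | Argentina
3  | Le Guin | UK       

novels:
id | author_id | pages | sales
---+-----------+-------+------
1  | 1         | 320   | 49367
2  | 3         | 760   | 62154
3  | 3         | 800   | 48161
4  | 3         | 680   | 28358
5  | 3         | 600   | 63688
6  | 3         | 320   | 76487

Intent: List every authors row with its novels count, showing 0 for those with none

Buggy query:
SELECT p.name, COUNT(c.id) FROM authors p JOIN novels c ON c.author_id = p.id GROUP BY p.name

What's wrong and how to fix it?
Bug: INNER JOIN drops authors rows that have no matching novels rows

Fix: Use LEFT JOIN so parents without children still appear (COUNT(c.id) gives 0)

Corrected query:
SELECT p.name, COUNT(c.id) FROM authors p LEFT JOIN novels c ON c.author_id = p.id GROUP BY p.name

Result:
name    | COUNT(c.id)
--------+------------
Austen  | 0          
Le Guin | 5          
Orwell  | 1          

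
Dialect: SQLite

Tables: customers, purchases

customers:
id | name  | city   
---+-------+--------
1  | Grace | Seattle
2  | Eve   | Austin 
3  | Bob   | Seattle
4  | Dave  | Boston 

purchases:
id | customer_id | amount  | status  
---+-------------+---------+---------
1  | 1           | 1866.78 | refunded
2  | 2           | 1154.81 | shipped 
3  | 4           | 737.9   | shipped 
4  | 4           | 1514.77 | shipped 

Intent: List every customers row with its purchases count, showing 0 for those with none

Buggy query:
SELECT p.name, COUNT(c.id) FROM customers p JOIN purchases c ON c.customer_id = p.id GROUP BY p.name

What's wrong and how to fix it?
Bug: An inner join excludes parents with zero children

Fix: Switch to LEFT JOIN to retain unmatched parent rows

Corrected query:
SELECT p.name, COUNT(c.id) FROM customers p LEFT JOIN purchases c ON c.customer_id = p.id GROUP BY p.name

Result:
name  | COUNT(c.id)
------+------------
Bob   | 0          
Dave  | 2          
Eve   | 1          
Grace | 1          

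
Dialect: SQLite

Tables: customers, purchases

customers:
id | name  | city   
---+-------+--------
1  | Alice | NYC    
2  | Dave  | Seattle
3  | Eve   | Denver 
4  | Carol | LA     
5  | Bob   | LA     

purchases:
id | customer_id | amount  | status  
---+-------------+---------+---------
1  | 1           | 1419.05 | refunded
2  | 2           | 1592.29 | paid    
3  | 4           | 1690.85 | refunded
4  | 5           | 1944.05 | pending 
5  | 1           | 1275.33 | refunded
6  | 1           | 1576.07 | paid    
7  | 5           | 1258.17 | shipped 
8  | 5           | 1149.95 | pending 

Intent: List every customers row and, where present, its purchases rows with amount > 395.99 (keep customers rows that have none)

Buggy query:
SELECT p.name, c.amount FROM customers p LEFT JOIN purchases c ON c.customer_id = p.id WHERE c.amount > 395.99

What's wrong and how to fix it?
Bug: A WHERE condition on the right-hand table after LEFT JOIN drops unmatched parents

Fix: Put 'c.amount > 395.99' in the JOIN's ON clause instead of WHERE

Corrected query:
SELECT p.name, c.amount FROM customers p LEFT JOIN purchases c ON c.customer_id = p.id AND c.amount > 395.99

Result:
name  | amount 
------+--------
Alice | 1275.33
Alice | 1419.05
Alice | 1576.07
Dave  | 1592.29
Eve   | NULL   
Carol | 1690.85
Bob   | 1149.95
Bob   | 1258.17
Bob   | 1944.05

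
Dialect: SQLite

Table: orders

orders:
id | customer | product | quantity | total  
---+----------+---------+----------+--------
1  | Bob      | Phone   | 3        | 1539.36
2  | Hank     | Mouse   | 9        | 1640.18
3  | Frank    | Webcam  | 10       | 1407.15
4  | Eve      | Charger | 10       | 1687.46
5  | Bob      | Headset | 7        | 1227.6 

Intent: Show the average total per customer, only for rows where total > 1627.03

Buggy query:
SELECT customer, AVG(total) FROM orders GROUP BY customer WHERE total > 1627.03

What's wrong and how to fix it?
Bug: Row-level WHERE must come before GROUP BY in the clause order

Fix: Move the WHERE clause before GROUP BY

Corrected query:
SELECT customer, AVG(total) FROM orders WHERE total > 1627.03 GROUP BY customer

Result:
customer | AVG(total)
---------+-----------
Eve      | 1687.46   
Hank     | 1640.18   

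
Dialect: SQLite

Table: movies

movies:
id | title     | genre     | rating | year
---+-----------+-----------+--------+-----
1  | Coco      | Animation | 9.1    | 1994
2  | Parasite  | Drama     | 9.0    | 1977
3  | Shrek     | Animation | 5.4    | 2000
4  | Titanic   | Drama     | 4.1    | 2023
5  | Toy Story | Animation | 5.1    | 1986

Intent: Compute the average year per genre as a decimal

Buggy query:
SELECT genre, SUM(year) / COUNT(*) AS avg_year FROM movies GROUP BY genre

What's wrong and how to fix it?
Bug: SUM(year) and COUNT(*) are both integers; the division truncates the fractional part

Fix: Cast one side to REAL so the division keeps the fractional part

Corrected query:
SELECT genre, SUM(year) * 1.0 / COUNT(*) AS avg_year FROM movies GROUP BY genre

Result:
genre     | avg_year   
----------+------------
Animation | 1993.333333
Drama     | 2000       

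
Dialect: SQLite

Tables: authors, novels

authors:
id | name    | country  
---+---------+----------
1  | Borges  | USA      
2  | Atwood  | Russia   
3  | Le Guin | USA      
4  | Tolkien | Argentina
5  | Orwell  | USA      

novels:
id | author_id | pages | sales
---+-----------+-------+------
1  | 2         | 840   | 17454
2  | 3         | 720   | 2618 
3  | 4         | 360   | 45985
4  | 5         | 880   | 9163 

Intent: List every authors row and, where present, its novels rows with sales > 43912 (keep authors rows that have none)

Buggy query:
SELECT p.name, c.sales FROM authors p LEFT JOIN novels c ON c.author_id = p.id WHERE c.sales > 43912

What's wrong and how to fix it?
Bug: A WHERE condition on the right-hand table after LEFT JOIN drops unmatched parents

Fix: Put 'c.sales > 43912' in the JOIN's ON clause instead of WHERE

Corrected query:
SELECT p.name, c.sales FROM authors p LEFT JOIN novels c ON c.author_id = p.id AND c.sales > 43912

Result:
name    | sales
--------+------
Borges  | NULL 
Atwood  | NULL 
Le Guin | NULL 
Tolkien | 45985
Orwell  | NULL 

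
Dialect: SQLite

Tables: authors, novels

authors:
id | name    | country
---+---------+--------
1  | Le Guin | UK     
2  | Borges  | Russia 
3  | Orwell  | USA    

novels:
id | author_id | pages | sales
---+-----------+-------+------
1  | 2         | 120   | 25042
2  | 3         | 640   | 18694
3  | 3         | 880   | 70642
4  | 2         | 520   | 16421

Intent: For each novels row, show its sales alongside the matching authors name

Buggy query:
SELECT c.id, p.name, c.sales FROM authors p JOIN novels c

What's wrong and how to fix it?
Bug: Missing join condition: each novels row is matched to all authors rows instead of just its own

Fix: Specify the join condition linking the foreign key to the parent id

Corrected query:
SELECT c.id, p.name, c.sales FROM authors p JOIN novels c ON c.author_id = p.id

Result:
id | name   | sales
---+--------+------
1  | Borges | 25042
2  | Orwell | 18694
3  | Orwell | 70642
4  | Borges | 16421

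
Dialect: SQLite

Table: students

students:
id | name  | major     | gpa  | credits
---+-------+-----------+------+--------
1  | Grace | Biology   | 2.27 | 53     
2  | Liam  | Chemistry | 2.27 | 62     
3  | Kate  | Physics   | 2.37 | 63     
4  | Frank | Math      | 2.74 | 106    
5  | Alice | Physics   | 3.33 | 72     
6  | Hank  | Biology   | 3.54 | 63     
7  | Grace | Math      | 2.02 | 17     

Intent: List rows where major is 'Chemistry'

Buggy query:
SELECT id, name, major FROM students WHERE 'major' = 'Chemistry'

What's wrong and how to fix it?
Bug: 'major' in single quotes is a string literal, not the column; the comparison is literal-vs-literal and never true

Fix: Remove the quotes around the column name (or use double quotes for an identifier)

Corrected query:
SELECT id, name, major FROM students WHERE major = 'Chemistry'

Result:
id | name | major    
---+------+----------
2  | Liam | Chemistry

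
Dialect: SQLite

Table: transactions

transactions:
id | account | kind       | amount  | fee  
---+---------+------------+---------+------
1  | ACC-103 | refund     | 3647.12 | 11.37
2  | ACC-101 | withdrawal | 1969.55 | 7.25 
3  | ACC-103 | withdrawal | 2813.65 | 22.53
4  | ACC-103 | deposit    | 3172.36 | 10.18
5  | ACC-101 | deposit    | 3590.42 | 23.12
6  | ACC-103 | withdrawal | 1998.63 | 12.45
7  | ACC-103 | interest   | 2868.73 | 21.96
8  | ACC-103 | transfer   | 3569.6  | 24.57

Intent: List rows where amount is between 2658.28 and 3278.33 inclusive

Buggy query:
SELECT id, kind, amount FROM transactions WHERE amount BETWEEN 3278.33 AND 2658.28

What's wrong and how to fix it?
Bug: The bounds are reversed; BETWEEN a AND b requires a <= b to match anything

Fix: Swap the bounds so the smaller value comes first

Corrected query:
SELECT id, kind, amount FROM transactions WHERE amount BETWEEN 2658.28 AND 3278.33

Result:
id | kind       | amount 
---+------------+--------
3  | withdrawal | 2813.65
4  | deposit    | 3172.36
7  | interest   | 2868.73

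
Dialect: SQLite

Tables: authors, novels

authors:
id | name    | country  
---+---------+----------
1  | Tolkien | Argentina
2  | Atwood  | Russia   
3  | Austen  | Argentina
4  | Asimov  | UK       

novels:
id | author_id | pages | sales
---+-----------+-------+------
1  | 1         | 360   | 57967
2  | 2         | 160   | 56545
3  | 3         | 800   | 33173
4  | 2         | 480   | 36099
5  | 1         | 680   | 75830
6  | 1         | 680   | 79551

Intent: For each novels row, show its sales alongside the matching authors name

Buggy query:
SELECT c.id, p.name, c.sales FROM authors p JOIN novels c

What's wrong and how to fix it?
Bug: Missing join condition: each novels row is matched to all authors rows instead of just its own

Fix: Specify the join condition linking the foreign key to the parent id

Corrected query:
SELECT c.id, p.name, c.sales FROM authors p JOIN novels c ON c.author_id = p.id

Result:
id | name    | sales
---+---------+------
1  | Tolkien | 57967
2  | Atwood  | 56545
3  | Austen  | 33173
4  | Atwood  | 36099
5  | Tolkien | 75830
6  | Tolkien | 79551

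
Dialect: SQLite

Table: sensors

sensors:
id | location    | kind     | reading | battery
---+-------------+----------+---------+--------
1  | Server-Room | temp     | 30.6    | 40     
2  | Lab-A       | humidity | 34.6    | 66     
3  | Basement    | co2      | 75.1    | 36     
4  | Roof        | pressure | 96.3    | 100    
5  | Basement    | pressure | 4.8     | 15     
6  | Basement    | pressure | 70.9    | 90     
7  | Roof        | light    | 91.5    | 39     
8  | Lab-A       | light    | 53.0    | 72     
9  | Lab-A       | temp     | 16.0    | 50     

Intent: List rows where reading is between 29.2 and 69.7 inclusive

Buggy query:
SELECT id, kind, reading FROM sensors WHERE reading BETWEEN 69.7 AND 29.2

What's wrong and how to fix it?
Bug: BETWEEN expects the lower bound first; with 69.7 AND 29.2 the range is empty

Fix: Write BETWEEN 29.2 AND 69.7

Corrected query:
SELECT id, kind, reading FROM sensors WHERE reading BETWEEN 29.2 AND 69.7

Result:
id | kind     | reading
---+----------+--------
1  | temp     | 30.6   
2  | humidity | 34.6   
8  | light    | 53     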